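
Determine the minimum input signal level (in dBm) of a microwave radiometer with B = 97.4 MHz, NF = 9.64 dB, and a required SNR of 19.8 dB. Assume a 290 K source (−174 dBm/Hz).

Sensitivity = −174 + 10 log₁₀(B) + NF + SNR_min
= −174 + 79.89 + 9.64 + 19.8
= −64.67 dBm → −64.7 dBm

−64.7 dBm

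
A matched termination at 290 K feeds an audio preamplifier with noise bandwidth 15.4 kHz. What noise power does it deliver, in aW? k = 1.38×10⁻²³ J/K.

P_n = kTB = 1.38×10⁻²³ × 290 × 1.54×10⁴ = 6.16×10⁻¹⁷ W = 61.6 aW

61.6 aW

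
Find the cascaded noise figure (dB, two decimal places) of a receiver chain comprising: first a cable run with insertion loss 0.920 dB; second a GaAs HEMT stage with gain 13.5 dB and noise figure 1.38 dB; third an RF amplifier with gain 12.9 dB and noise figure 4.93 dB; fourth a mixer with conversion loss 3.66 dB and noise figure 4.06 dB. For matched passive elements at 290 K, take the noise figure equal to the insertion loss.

2.60 dB

Convert to linear (a loss of L dB is a gain of −L dB): F_i = 10^(NF_i/10), G_i = 10^(G_i,dB/10)
  Stage 1: F_1 = 10^(0.920/10) = 1.236, G_1 = 10^(−0.920/10) = 0.8091
  Stage 2: F_2 = 10^(1.38/10) = 1.374, G_2 = 10^(13.5/10) = 22.39
  Stage 3: F_3 = 10^(4.93/10) = 3.112, G_3 = 10^(12.9/10) = 19.50
  Stage 4: F_4 = 10^(4.06/10) = 2.547, G_4 = 10^(−3.66/10) = 0.4305
Friis cascade:
  F = 1.236 + (1.374 − 1)/0.8091 + (3.112 − 1)/18.11 + (2.547 − 1)/353.2 = 1.819
NF = 10 log₁₀(1.819) = 2.60 dB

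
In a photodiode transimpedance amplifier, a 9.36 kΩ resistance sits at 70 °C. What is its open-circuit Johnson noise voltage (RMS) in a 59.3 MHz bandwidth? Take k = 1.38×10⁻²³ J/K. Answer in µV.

T = 70 °C + 273.15 = 343.15 K
V_n = √(4kTRB)
4kTRB = 4 × 1.38×10⁻²³ × 343.15 × 9.36×10³ × 5.93×10⁷ = 1.05×10⁻⁸ V²
V_n = √(1.05×10⁻⁸) = 1.03×10⁻⁴ V = 103 µV

103 µV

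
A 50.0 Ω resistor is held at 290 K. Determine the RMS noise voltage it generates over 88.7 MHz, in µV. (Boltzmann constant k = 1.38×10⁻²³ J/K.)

8.43 µV

V_n = √(4kTRB)
4kTRB = 4 × 1.38×10⁻²³ × 290 × 5.00×10¹ × 8.87×10⁷ = 7.10×10⁻¹¹ V²
V_n = √(7.10×10⁻¹¹) = 8.43×10⁻⁶ V = 8.43 µV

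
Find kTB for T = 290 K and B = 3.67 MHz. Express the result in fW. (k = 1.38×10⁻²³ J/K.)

P_n = kTB = 1.38×10⁻²³ × 290 × 3.67×10⁶ = 1.47×10⁻¹⁴ W = 14.7 fW

14.7 fW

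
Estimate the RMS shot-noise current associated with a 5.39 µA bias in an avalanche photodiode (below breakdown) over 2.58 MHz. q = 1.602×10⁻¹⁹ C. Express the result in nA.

2.11 nA

I_n = √(2qI·B)
2qI·B = 2 × 1.602×10⁻¹⁹ × 5.39×10⁻⁶ × 2.58×10⁶ = 4.46×10⁻¹⁸ A²
I_n = √(4.46×10⁻¹⁸) = 2.11×10⁻⁹ A = 2.11 nA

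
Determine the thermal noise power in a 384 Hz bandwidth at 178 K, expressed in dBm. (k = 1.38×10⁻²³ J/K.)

−150.3 dBm

P_n = kTB = 1.38×10⁻²³ × 178 × 3.84×10² = 9.43×10⁻¹⁹ W
In dBm: 10 log₁₀(9.43×10⁻¹⁹ / 10⁻³) = −150.3 dBm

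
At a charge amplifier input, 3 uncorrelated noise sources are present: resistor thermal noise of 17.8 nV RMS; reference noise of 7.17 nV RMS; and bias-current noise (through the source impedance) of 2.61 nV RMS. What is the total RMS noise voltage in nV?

19.4 nV

Uncorrelated sources add in power (mean-square): V_tot = √(ΣV_i²)
V_tot = √[(1.78×10⁻⁸)² + (7.17×10⁻⁹)² + (2.61×10⁻⁹)²] = 1.94×10⁻⁸ V = 19.4 nV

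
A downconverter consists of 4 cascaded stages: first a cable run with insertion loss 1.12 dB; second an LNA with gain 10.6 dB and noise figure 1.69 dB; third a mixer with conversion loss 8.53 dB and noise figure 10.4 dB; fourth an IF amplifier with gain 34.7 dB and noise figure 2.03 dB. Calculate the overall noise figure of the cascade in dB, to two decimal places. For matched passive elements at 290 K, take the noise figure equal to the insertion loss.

Convert to linear (a loss of L dB is a gain of −L dB): F_i = 10^(NF_i/10), G_i = 10^(G_i,dB/10)
  Stage 1: F_1 = 10^(1.12/10) = 1.294, G_1 = 10^(−1.12/10) = 0.7727
  Stage 2: F_2 = 10^(1.69/10) = 1.476, G_2 = 10^(10.6/10) = 11.48
  Stage 3: F_3 = 10^(10.4/10) = 10.96, G_3 = 10^(−8.53/10) = 0.1403
  Stage 4: F_4 = 10^(2.03/10) = 1.596, G_4 = 10^(34.7/10) = 2951
Friis cascade:
  F = 1.294 + (1.476 − 1)/0.7727 + (10.96 − 1)/8.872 + (1.596 − 1)/1.245 = 3.512
NF = 10 log₁₀(3.512) = 5.46 dB

5.46 dB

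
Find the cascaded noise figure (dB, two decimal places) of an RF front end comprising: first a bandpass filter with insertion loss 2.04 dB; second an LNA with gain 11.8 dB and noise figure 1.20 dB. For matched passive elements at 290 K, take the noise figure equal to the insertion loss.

3.24 dB

Convert to linear (a loss of L dB is a gain of −L dB): F_i = 10^(NF_i/10), G_i = 10^(G_i,dB/10)
  Stage 1: F_1 = 10^(2.04/10) = 1.600, G_1 = 10^(−2.04/10) = 0.6252
  Stage 2: F_2 = 10^(1.20/10) = 1.318, G_2 = 10^(11.8/10) = 15.14
Friis cascade:
  F = 1.600 + (1.318 − 1)/0.6252 = 2.109
NF = 10 log₁₀(2.109) = 3.24 dB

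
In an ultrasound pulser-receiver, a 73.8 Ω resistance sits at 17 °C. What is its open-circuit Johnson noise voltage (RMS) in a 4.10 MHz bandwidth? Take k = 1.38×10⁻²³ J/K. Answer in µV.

2.20 µV

T = 17 °C + 273.15 = 290.15 K
V_n = √(4kTRB)
4kTRB = 4 × 1.38×10⁻²³ × 290.15 × 7.38×10¹ × 4.10×10⁶ = 4.85×10⁻¹² V²
V_n = √(4.85×10⁻¹²) = 2.20×10⁻⁶ V = 2.20 µV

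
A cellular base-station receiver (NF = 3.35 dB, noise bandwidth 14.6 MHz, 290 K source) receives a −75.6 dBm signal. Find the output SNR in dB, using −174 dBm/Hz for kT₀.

23.4 dB

Noise floor: N = −174 + 10 log₁₀(B) + NF
10 log₁₀(1.46×10⁷) = 71.64 dB
N = −174 + 71.64 + 3.35 = −99.01 dBm
SNR = P_sig − N = −75.6 − (−99.01) = 23.41 dB → 23.4 dB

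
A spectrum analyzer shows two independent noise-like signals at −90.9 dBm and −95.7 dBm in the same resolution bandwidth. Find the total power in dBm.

Convert to linear, add, convert back:
P₁ = 8.13×10⁻¹³ W, P₂ = 2.69×10⁻¹³ W
P_tot = 1.08×10⁻¹² W → 10 log₁₀(P_tot / 10⁻³) = −89.7 dBm

−89.7 dBm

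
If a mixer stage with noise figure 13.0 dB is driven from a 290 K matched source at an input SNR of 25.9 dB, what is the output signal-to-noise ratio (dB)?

By definition F = SNR_in/SNR_out, so in dB: SNR_out = SNR_in − NF
SNR_out = 25.9 − 13.0 = 12.9 dB

12.9 dB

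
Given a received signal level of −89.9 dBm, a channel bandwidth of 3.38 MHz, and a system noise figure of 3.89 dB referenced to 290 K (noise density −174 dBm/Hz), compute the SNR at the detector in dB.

14.9 dB

Noise floor: N = −174 + 10 log₁₀(B) + NF
10 log₁₀(3.38×10⁶) = 65.29 dB
N = −174 + 65.29 + 3.89 = −104.82 dBm
SNR = P_sig − N = −89.9 − (−104.82) = 14.92 dB → 14.9 dB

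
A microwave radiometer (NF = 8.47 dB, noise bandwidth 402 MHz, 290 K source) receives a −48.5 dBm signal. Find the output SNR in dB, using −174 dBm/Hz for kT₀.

31.0 dB

Noise floor: N = −174 + 10 log₁₀(B) + NF
10 log₁₀(4.02×10⁸) = 86.04 dB
N = −174 + 86.04 + 8.47 = −79.49 dBm
SNR = P_sig − N = −48.5 − (−79.49) = 30.99 dB → 31.0 dB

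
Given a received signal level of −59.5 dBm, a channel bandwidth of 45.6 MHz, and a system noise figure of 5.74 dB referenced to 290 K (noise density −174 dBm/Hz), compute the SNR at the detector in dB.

Noise floor: N = −174 + 10 log₁₀(B) + NF
10 log₁₀(4.56×10⁷) = 76.59 dB
N = −174 + 76.59 + 5.74 = −91.67 dBm
SNR = P_sig − N = −59.5 − (−91.67) = 32.17 dB → 32.2 dB

32.2 dB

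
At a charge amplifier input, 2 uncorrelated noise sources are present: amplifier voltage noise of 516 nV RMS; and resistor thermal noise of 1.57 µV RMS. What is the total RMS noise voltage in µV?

1.65 µV

Uncorrelated sources add in power (mean-square): V_tot = √(ΣV_i²)
V_tot = √[(5.16×10⁻⁷)² + (1.57×10⁻⁶)²] = 1.65×10⁻⁶ V = 1.65 µV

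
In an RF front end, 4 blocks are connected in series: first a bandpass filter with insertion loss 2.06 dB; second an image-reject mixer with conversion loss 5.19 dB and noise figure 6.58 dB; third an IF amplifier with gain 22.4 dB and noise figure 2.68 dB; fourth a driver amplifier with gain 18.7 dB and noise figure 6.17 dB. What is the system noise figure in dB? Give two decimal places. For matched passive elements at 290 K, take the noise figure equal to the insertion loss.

10.77 dB

Convert to linear (a loss of L dB is a gain of −L dB): F_i = 10^(NF_i/10), G_i = 10^(G_i,dB/10)
  Stage 1: F_1 = 10^(2.06/10) = 1.607, G_1 = 10^(−2.06/10) = 0.6223
  Stage 2: F_2 = 10^(6.58/10) = 4.550, G_2 = 10^(−5.19/10) = 0.3027
  Stage 3: F_3 = 10^(2.68/10) = 1.854, G_3 = 10^(22.4/10) = 173.8
  Stage 4: F_4 = 10^(6.17/10) = 4.140, G_4 = 10^(18.7/10) = 74.13
Friis cascade:
  F = 1.607 + (4.550 − 1)/0.6223 + (1.854 − 1)/0.1884 + (4.140 − 1)/32.73 = 11.94
NF = 10 log₁₀(11.94) = 10.77 dB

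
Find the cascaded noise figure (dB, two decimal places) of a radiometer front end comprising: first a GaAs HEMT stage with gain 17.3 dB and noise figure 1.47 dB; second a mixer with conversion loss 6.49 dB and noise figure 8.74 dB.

Convert to linear (a loss of L dB is a gain of −L dB): F_i = 10^(NF_i/10), G_i = 10^(G_i,dB/10)
  Stage 1: F_1 = 10^(1.47/10) = 1.403, G_1 = 10^(17.3/10) = 53.70
  Stage 2: F_2 = 10^(8.74/10) = 7.482, G_2 = 10^(−6.49/10) = 0.2244
Friis cascade:
  F = 1.403 + (7.482 − 1)/53.70 = 1.524
NF = 10 log₁₀(1.524) = 1.83 dB

1.83 dB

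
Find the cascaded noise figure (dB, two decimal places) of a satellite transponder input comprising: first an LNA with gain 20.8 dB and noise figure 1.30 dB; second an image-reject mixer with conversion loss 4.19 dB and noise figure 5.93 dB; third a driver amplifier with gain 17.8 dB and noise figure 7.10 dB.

Convert to linear (a loss of L dB is a gain of −L dB): F_i = 10^(NF_i/10), G_i = 10^(G_i,dB/10)
  Stage 1: F_1 = 10^(1.30/10) = 1.349, G_1 = 10^(20.8/10) = 120.2
  Stage 2: F_2 = 10^(5.93/10) = 3.917, G_2 = 10^(−4.19/10) = 0.3811
  Stage 3: F_3 = 10^(7.10/10) = 5.129, G_3 = 10^(17.8/10) = 60.26
Friis cascade:
  F = 1.349 + (3.917 − 1)/120.2 + (5.129 − 1)/45.81 = 1.463
NF = 10 log₁₀(1.463) = 1.65 dB

1.65 dB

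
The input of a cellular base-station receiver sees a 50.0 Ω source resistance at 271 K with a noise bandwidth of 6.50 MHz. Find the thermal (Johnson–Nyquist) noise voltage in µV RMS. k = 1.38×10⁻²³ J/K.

V_n = √(4kTRB)
4kTRB = 4 × 1.38×10⁻²³ × 271 × 5.00×10¹ × 6.50×10⁶ = 4.86×10⁻¹² V²
V_n = √(4.86×10⁻¹²) = 2.20×10⁻⁶ V = 2.20 µV

2.20 µV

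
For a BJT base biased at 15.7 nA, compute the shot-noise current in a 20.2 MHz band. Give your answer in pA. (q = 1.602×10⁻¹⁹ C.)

I_n = √(2qI·B)
2qI·B = 2 × 1.602×10⁻¹⁹ × 1.57×10⁻⁸ × 2.02×10⁷ = 1.02×10⁻¹⁹ A²
I_n = √(1.02×10⁻¹⁹) = 3.19×10⁻¹⁰ A = 319 pA

319 pA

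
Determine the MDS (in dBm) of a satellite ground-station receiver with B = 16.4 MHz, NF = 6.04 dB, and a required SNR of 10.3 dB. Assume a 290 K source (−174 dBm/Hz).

−85.5 dBm

Sensitivity = −174 + 10 log₁₀(B) + NF + SNR_min
= −174 + 72.15 + 6.04 + 10.3
= −85.51 dBm → −85.5 dBm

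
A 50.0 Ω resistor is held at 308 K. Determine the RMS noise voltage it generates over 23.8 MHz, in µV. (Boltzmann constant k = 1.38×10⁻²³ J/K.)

V_n = √(4kTRB)
4kTRB = 4 × 1.38×10⁻²³ × 308 × 5.00×10¹ × 2.38×10⁷ = 2.02×10⁻¹¹ V²
V_n = √(2.02×10⁻¹¹) = 4.50×10⁻⁶ V = 4.50 µV

4.50 µV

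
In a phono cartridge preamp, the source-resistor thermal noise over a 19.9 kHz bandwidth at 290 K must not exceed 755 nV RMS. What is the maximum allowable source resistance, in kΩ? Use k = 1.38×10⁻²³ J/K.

1.79 kΩ

Johnson–Nyquist: V_n = √(4kTRB) ⇒ R = V_n² / (4kTB)
4kTB = 4 × 1.38×10⁻²³ × 290 × 1.99×10⁴ = 3.19×10⁻¹⁶
R = (7.55×10⁻⁷)² / 3.19×10⁻¹⁶ = 1.79×10³ Ω = 1.79 kΩ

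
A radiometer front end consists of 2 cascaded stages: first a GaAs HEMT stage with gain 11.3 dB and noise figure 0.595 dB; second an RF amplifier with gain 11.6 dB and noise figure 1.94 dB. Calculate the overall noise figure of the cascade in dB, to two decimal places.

Convert to linear (a loss of L dB is a gain of −L dB): F_i = 10^(NF_i/10), G_i = 10^(G_i,dB/10)
  Stage 1: F_1 = 10^(0.595/10) = 1.147, G_1 = 10^(11.3/10) = 13.49
  Stage 2: F_2 = 10^(1.94/10) = 1.563, G_2 = 10^(11.6/10) = 14.45
Friis cascade:
  F = 1.147 + (1.563 − 1)/13.49 = 1.189
NF = 10 log₁₀(1.189) = 0.75 dB

0.75 dB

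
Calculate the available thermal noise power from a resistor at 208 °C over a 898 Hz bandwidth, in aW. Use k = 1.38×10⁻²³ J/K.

T = 208 °C + 273.15 = 481.15 K
P_n = kTB = 1.38×10⁻²³ × 481.15 × 8.98×10² = 5.96×10⁻¹⁸ W = 5.96 aW

5.96 aW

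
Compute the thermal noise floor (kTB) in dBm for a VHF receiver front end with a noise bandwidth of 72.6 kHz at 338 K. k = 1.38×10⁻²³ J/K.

P_n = kTB = 1.38×10⁻²³ × 338 × 7.26×10⁴ = 3.39×10⁻¹⁶ W
In dBm: 10 log₁₀(3.39×10⁻¹⁶ / 10⁻³) = −124.7 dBm

−124.7 dBm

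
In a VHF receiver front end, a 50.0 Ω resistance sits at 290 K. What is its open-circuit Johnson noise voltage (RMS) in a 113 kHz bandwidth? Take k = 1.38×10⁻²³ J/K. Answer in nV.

301 nV

V_n = √(4kTRB)
4kTRB = 4 × 1.38×10⁻²³ × 290 × 5.00×10¹ × 1.13×10⁵ = 9.04×10⁻¹⁴ V²
V_n = √(9.04×10⁻¹⁴) = 3.01×10⁻⁷ V = 301 nV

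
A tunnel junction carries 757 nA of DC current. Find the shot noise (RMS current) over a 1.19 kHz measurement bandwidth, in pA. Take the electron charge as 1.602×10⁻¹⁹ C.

I_n = √(2qI·B)
2qI·B = 2 × 1.602×10⁻¹⁹ × 7.57×10⁻⁷ × 1.19×10³ = 2.89×10⁻²² A²
I_n = √(2.89×10⁻²²) = 1.70×10⁻¹¹ A = 17.0 pA

17.0 pA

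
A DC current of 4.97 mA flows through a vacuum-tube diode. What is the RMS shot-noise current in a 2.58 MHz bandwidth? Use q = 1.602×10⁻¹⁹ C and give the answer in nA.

I_n = √(2qI·B)
2qI·B = 2 × 1.602×10⁻¹⁹ × 4.97×10⁻³ × 2.58×10⁶ = 4.11×10⁻¹⁵ A²
I_n = √(4.11×10⁻¹⁵) = 6.41×10⁻⁸ A = 64.1 nA

64.1 nA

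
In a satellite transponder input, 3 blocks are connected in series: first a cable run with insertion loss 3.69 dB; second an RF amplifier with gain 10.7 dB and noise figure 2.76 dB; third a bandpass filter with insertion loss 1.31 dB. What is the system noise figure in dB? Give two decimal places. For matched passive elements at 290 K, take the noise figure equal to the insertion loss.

6.52 dB

Convert to linear (a loss of L dB is a gain of −L dB): F_i = 10^(NF_i/10), G_i = 10^(G_i,dB/10)
  Stage 1: F_1 = 10^(3.69/10) = 2.339, G_1 = 10^(−3.69/10) = 0.4276
  Stage 2: F_2 = 10^(2.76/10) = 1.888, G_2 = 10^(10.7/10) = 11.75
  Stage 3: F_3 = 10^(1.31/10) = 1.352, G_3 = 10^(−1.31/10) = 0.7396
Friis cascade:
  F = 2.339 + (1.888 − 1)/0.4276 + (1.352 − 1)/5.023 = 4.486
NF = 10 log₁₀(4.486) = 6.52 dB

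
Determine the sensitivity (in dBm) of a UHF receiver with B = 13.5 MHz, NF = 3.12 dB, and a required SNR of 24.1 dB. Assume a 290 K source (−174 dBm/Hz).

−75.5 dBm

Sensitivity = −174 + 10 log₁₀(B) + NF + SNR_min
= −174 + 71.3 + 3.12 + 24.1
= −75.48 dBm → −75.5 dBm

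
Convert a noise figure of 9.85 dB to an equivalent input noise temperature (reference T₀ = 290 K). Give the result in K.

F = 10^(9.85/10) = 9.66051
T_e = (F − 1)·T₀ = (9.66051 − 1) × 290 = 2512 K

2512 K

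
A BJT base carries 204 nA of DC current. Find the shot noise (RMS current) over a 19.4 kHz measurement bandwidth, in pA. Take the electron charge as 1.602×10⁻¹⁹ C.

35.6 pA

I_n = √(2qI·B)
2qI·B = 2 × 1.602×10⁻¹⁹ × 2.04×10⁻⁷ × 1.94×10⁴ = 1.27×10⁻²¹ A²
I_n = √(1.27×10⁻²¹) = 3.56×10⁻¹¹ A = 35.6 pA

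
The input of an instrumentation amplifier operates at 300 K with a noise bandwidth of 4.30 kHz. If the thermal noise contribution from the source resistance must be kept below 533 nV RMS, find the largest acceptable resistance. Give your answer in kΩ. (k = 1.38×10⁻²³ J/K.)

Johnson–Nyquist: V_n = √(4kTRB) ⇒ R = V_n² / (4kTB)
4kTB = 4 × 1.38×10⁻²³ × 300 × 4.30×10³ = 7.12×10⁻¹⁷
R = (5.33×10⁻⁷)² / 7.12×10⁻¹⁷ = 3.99×10³ Ω = 3.99 kΩ

3.99 kΩ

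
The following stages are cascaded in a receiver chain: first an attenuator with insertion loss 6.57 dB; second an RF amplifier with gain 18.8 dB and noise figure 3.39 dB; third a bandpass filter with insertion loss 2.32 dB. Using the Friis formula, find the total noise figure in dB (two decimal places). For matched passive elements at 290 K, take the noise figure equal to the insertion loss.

Convert to linear (a loss of L dB is a gain of −L dB): F_i = 10^(NF_i/10), G_i = 10^(G_i,dB/10)
  Stage 1: F_1 = 10^(6.57/10) = 4.539, G_1 = 10^(−6.57/10) = 0.2203
  Stage 2: F_2 = 10^(3.39/10) = 2.183, G_2 = 10^(18.8/10) = 75.86
  Stage 3: F_3 = 10^(2.32/10) = 1.706, G_3 = 10^(−2.32/10) = 0.5861
Friis cascade:
  F = 4.539 + (2.183 − 1)/0.2203 + (1.706 − 1)/16.71 = 9.951
NF = 10 log₁₀(9.951) = 9.98 dB

9.98 dB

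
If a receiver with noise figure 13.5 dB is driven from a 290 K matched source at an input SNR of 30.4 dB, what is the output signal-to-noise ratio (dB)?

By definition F = SNR_in/SNR_out, so in dB: SNR_out = SNR_in − NF
SNR_out = 30.4 − 13.5 = 16.9 dB

16.9 dB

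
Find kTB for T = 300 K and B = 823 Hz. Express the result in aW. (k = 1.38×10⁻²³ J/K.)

P_n = kTB = 1.38×10⁻²³ × 300 × 8.23×10² = 3.41×10⁻¹⁸ W = 3.41 aW

3.41 aW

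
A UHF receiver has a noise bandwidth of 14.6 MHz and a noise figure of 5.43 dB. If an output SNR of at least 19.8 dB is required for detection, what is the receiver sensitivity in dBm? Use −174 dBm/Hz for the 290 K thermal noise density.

Sensitivity = −174 + 10 log₁₀(B) + NF + SNR_min
= −174 + 71.64 + 5.43 + 19.8
= −77.13 dBm → −77.1 dBm

−77.1 dBm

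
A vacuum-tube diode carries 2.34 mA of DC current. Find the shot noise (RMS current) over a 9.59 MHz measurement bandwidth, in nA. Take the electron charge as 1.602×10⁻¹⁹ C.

84.8 nA

I_n = √(2qI·B)
2qI·B = 2 × 1.602×10⁻¹⁹ × 2.34×10⁻³ × 9.59×10⁶ = 7.19×10⁻¹⁵ A²
I_n = √(7.19×10⁻¹⁵) = 8.48×10⁻⁸ A = 84.8 nA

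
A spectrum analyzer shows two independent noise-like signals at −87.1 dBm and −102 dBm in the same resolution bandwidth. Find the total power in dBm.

Convert to linear, add, convert back:
P₁ = 1.95×10⁻¹² W, P₂ = 6.31×10⁻¹⁴ W
P_tot = 2.01×10⁻¹² W → 10 log₁₀(P_tot / 10⁻³) = −87.0 dBm

−87.0 dBm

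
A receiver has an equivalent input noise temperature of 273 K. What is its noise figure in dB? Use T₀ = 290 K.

F = 1 + T_e/T₀ = 1 + 273/290 = 1.94138
NF = 10 log₁₀(1.94138) = 2.88 dB

2.88 dB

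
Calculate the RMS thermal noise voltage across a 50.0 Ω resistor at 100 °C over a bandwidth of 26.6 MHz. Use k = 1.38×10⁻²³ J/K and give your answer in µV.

T = 100 °C + 273.15 = 373.15 K
V_n = √(4kTRB)
4kTRB = 4 × 1.38×10⁻²³ × 373.15 × 5.00×10¹ × 2.66×10⁷ = 2.74×10⁻¹¹ V²
V_n = √(2.74×10⁻¹¹) = 5.23×10⁻⁶ V = 5.23 µV

5.23 µV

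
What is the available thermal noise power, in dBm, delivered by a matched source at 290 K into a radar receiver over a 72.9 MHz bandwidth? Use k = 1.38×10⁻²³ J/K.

P_n = kTB = 1.38×10⁻²³ × 290 × 7.29×10⁷ = 2.92×10⁻¹³ W
In dBm: 10 log₁₀(2.92×10⁻¹³ / 10⁻³) = −95.3 dBm

−95.3 dBm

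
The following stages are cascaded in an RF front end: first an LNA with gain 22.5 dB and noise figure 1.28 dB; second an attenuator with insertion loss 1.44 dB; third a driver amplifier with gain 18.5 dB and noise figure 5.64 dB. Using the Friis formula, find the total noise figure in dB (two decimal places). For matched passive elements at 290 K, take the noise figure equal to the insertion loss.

Convert to linear (a loss of L dB is a gain of −L dB): F_i = 10^(NF_i/10), G_i = 10^(G_i,dB/10)
  Stage 1: F_1 = 10^(1.28/10) = 1.343, G_1 = 10^(22.5/10) = 177.8
  Stage 2: F_2 = 10^(1.44/10) = 1.393, G_2 = 10^(−1.44/10) = 0.7178
  Stage 3: F_3 = 10^(5.64/10) = 3.664, G_3 = 10^(18.5/10) = 70.79
Friis cascade:
  F = 1.343 + (1.393 − 1)/177.8 + (3.664 − 1)/127.6 = 1.366
NF = 10 log₁₀(1.366) = 1.35 dB

1.35 dB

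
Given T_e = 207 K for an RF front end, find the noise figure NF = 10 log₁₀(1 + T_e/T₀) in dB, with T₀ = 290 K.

F = 1 + T_e/T₀ = 1 + 207/290 = 1.71379
NF = 10 log₁₀(1.71379) = 2.34 dB

2.34 dB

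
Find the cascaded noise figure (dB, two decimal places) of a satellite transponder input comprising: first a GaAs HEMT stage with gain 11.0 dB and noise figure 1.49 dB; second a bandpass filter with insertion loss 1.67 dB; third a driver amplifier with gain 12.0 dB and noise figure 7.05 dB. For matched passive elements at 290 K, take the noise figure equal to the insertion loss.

Convert to linear (a loss of L dB is a gain of −L dB): F_i = 10^(NF_i/10), G_i = 10^(G_i,dB/10)
  Stage 1: F_1 = 10^(1.49/10) = 1.409, G_1 = 10^(11.0/10) = 12.59
  Stage 2: F_2 = 10^(1.67/10) = 1.469, G_2 = 10^(−1.67/10) = 0.6808
  Stage 3: F_3 = 10^(7.05/10) = 5.070, G_3 = 10^(12.0/10) = 15.85
Friis cascade:
  F = 1.409 + (1.469 − 1)/12.59 + (5.070 − 1)/8.570 = 1.921
NF = 10 log₁₀(1.921) = 2.84 dB

2.84 dB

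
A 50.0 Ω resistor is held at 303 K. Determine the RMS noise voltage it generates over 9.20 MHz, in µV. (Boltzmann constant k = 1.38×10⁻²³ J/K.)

V_n = √(4kTRB)
4kTRB = 4 × 1.38×10⁻²³ × 303 × 5.00×10¹ × 9.20×10⁶ = 7.69×10⁻¹² V²
V_n = √(7.69×10⁻¹²) = 2.77×10⁻⁶ V = 2.77 µV

2.77 µV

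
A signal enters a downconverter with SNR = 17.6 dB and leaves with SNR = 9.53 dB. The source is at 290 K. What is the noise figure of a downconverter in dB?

NF (dB) = SNR_in(dB) − SNR_out(dB) when the source is at T₀
NF = 17.6 − 9.53 = 8.07 dB

8.07 dB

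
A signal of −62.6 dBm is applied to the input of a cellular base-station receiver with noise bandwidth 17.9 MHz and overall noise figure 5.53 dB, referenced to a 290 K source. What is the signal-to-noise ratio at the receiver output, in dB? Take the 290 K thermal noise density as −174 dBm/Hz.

Noise floor: N = −174 + 10 log₁₀(B) + NF
10 log₁₀(1.79×10⁷) = 72.53 dB
N = −174 + 72.53 + 5.53 = −95.94 dBm
SNR = P_sig − N = −62.6 − (−95.94) = 33.34 dB → 33.3 dB

33.3 dB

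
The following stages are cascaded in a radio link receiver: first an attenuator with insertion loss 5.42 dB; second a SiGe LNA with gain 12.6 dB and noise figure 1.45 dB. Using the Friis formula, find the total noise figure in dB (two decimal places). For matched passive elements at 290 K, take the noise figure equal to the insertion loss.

Convert to linear (a loss of L dB is a gain of −L dB): F_i = 10^(NF_i/10), G_i = 10^(G_i,dB/10)
  Stage 1: F_1 = 10^(5.42/10) = 3.483, G_1 = 10^(−5.42/10) = 0.2871
  Stage 2: F_2 = 10^(1.45/10) = 1.396, G_2 = 10^(12.6/10) = 18.20
Friis cascade:
  F = 3.483 + (1.396 − 1)/0.2871 = 4.864
NF = 10 log₁₀(4.864) = 6.87 dB

6.87 dB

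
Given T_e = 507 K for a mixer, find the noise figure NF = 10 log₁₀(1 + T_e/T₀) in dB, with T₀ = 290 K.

F = 1 + T_e/T₀ = 1 + 507/290 = 2.74828
NF = 10 log₁₀(2.74828) = 4.39 dB

4.39 dB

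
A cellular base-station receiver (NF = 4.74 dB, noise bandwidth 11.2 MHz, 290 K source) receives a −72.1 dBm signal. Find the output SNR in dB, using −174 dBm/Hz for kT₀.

Noise floor: N = −174 + 10 log₁₀(B) + NF
10 log₁₀(1.12×10⁷) = 70.49 dB
N = −174 + 70.49 + 4.74 = −98.77 dBm
SNR = P_sig − N = −72.1 − (−98.77) = 26.67 dB → 26.7 dB

26.7 dB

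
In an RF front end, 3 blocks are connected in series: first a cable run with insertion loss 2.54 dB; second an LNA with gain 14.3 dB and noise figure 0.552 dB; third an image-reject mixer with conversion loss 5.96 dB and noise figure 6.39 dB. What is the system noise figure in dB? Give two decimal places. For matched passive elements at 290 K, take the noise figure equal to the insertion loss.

3.54 dB

Convert to linear (a loss of L dB is a gain of −L dB): F_i = 10^(NF_i/10), G_i = 10^(G_i,dB/10)
  Stage 1: F_1 = 10^(2.54/10) = 1.795, G_1 = 10^(−2.54/10) = 0.5572
  Stage 2: F_2 = 10^(0.552/10) = 1.136, G_2 = 10^(14.3/10) = 26.92
  Stage 3: F_3 = 10^(6.39/10) = 4.355, G_3 = 10^(−5.96/10) = 0.2535
Friis cascade:
  F = 1.795 + (1.136 − 1)/0.5572 + (4.355 − 1)/15.00 = 2.262
NF = 10 log₁₀(2.262) = 3.54 dB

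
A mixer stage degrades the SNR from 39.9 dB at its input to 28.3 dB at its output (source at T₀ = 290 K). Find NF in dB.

NF (dB) = SNR_in(dB) − SNR_out(dB) when the source is at T₀
NF = 39.9 − 28.3 = 11.6 dB

11.6 dB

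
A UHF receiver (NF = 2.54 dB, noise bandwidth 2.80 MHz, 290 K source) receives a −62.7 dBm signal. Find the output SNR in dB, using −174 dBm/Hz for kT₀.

44.3 dB

Noise floor: N = −174 + 10 log₁₀(B) + NF
10 log₁₀(2.80×10⁶) = 64.47 dB
N = −174 + 64.47 + 2.54 = −106.99 dBm
SNR = P_sig − N = −62.7 − (−106.99) = 44.29 dB → 44.3 dB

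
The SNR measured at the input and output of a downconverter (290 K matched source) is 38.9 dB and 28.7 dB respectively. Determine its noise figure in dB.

10.2 dB

NF (dB) = SNR_in(dB) − SNR_out(dB) when the source is at T₀
NF = 38.9 − 28.7 = 10.2 dB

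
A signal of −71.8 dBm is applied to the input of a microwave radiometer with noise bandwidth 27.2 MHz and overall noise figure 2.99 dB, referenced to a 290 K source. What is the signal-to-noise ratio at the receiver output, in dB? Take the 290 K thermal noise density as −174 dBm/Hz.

24.9 dB

Noise floor: N = −174 + 10 log₁₀(B) + NF
10 log₁₀(2.72×10⁷) = 74.35 dB
N = −174 + 74.35 + 2.99 = −96.66 dBm
SNR = P_sig − N = −71.8 − (−96.66) = 24.86 dB → 24.9 dB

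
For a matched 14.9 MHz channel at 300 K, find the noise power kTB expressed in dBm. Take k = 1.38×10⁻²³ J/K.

−102.1 dBm

P_n = kTB = 1.38×10⁻²³ × 300 × 1.49×10⁷ = 6.17×10⁻¹⁴ W
In dBm: 10 log₁₀(6.17×10⁻¹⁴ / 10⁻³) = −102.1 dBm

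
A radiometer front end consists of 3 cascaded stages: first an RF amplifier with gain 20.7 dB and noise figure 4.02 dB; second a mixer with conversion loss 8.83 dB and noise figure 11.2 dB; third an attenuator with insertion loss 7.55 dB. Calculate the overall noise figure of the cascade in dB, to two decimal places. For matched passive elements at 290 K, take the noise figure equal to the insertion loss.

Convert to linear (a loss of L dB is a gain of −L dB): F_i = 10^(NF_i/10), G_i = 10^(G_i,dB/10)
  Stage 1: F_1 = 10^(4.02/10) = 2.523, G_1 = 10^(20.7/10) = 117.5
  Stage 2: F_2 = 10^(11.2/10) = 13.18, G_2 = 10^(−8.83/10) = 0.1309
  Stage 3: F_3 = 10^(7.55/10) = 5.689, G_3 = 10^(−7.55/10) = 0.1758
Friis cascade:
  F = 2.523 + (13.18 − 1)/117.5 + (5.689 − 1)/15.38 = 2.932
NF = 10 log₁₀(2.932) = 4.67 dB

4.67 dB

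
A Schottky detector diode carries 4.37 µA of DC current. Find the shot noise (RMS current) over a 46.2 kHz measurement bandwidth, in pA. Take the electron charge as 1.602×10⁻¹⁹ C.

254 pA

I_n = √(2qI·B)
2qI·B = 2 × 1.602×10⁻¹⁹ × 4.37×10⁻⁶ × 4.62×10⁴ = 6.47×10⁻²⁰ A²
I_n = √(6.47×10⁻²⁰) = 2.54×10⁻¹⁰ A = 254 pA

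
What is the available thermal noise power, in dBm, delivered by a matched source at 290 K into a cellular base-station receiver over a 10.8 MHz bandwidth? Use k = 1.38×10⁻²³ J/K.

−103.6 dBm

P_n = kTB = 1.38×10⁻²³ × 290 × 1.08×10⁷ = 4.32×10⁻¹⁴ W
In dBm: 10 log₁₀(4.32×10⁻¹⁴ / 10⁻³) = −103.6 dBm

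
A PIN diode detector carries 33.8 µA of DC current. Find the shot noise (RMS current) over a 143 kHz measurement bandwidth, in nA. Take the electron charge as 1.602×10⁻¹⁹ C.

1.24 nA

I_n = √(2qI·B)
2qI·B = 2 × 1.602×10⁻¹⁹ × 3.38×10⁻⁵ × 1.43×10⁵ = 1.55×10⁻¹⁸ A²
I_n = √(1.55×10⁻¹⁸) = 1.24×10⁻⁹ A = 1.24 nA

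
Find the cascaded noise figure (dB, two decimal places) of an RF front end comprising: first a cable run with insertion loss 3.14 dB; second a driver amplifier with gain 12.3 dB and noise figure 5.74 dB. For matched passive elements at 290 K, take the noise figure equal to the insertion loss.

Convert to linear (a loss of L dB is a gain of −L dB): F_i = 10^(NF_i/10), G_i = 10^(G_i,dB/10)
  Stage 1: F_1 = 10^(3.14/10) = 2.061, G_1 = 10^(−3.14/10) = 0.4853
  Stage 2: F_2 = 10^(5.74/10) = 3.750, G_2 = 10^(12.3/10) = 16.98
Friis cascade:
  F = 2.061 + (3.750 − 1)/0.4853 = 7.727
NF = 10 log₁₀(7.727) = 8.88 dB

8.88 dB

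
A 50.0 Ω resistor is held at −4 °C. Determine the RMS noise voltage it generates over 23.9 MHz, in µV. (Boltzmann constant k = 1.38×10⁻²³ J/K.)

T = −4 °C + 273.15 = 269.15 K
V_n = √(4kTRB)
4kTRB = 4 × 1.38×10⁻²³ × 269.15 × 5.00×10¹ × 2.39×10⁷ = 1.78×10⁻¹¹ V²
V_n = √(1.78×10⁻¹¹) = 4.21×10⁻⁶ V = 4.21 µV

4.21 µV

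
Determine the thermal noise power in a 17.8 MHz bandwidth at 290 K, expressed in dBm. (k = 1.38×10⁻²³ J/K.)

P_n = kTB = 1.38×10⁻²³ × 290 × 1.78×10⁷ = 7.12×10⁻¹⁴ W
In dBm: 10 log₁₀(7.12×10⁻¹⁴ / 10⁻³) = −101.5 dBm

−101.5 dBm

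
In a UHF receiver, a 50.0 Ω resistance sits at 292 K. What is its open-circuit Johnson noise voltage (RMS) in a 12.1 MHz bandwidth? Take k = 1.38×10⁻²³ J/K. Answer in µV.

V_n = √(4kTRB)
4kTRB = 4 × 1.38×10⁻²³ × 292 × 5.00×10¹ × 1.21×10⁷ = 9.75×10⁻¹² V²
V_n = √(9.75×10⁻¹²) = 3.12×10⁻⁶ V = 3.12 µV

3.12 µV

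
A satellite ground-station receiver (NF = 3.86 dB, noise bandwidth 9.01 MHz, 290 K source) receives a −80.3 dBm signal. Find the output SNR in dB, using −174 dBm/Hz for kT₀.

20.3 dB

Noise floor: N = −174 + 10 log₁₀(B) + NF
10 log₁₀(9.01×10⁶) = 69.55 dB
N = −174 + 69.55 + 3.86 = −100.59 dBm
SNR = P_sig − N = −80.3 − (−100.59) = 20.29 dB → 20.3 dB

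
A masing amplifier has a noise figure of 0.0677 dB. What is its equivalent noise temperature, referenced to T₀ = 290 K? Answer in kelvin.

4.56 K

F = 10^(0.0677/10) = 1.01571
T_e = (F − 1)·T₀ = (1.01571 − 1) × 290 = 4.56 K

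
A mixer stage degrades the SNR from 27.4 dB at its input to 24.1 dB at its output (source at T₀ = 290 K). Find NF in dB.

3.3 dB

NF (dB) = SNR_in(dB) − SNR_out(dB) when the source is at T₀
NF = 27.4 − 24.1 = 3.3 dB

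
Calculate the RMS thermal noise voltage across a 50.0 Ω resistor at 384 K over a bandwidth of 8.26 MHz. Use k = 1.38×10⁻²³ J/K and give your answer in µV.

V_n = √(4kTRB)
4kTRB = 4 × 1.38×10⁻²³ × 384 × 5.00×10¹ × 8.26×10⁶ = 8.75×10⁻¹² V²
V_n = √(8.75×10⁻¹²) = 2.96×10⁻⁶ V = 2.96 µV

2.96 µV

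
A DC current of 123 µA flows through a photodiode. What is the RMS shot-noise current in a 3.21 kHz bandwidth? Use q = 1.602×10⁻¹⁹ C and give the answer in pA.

356 pA

I_n = √(2qI·B)
2qI·B = 2 × 1.602×10⁻¹⁹ × 1.23×10⁻⁴ × 3.21×10³ = 1.27×10⁻¹⁹ A²
I_n = √(1.27×10⁻¹⁹) = 3.56×10⁻¹⁰ A = 356 pA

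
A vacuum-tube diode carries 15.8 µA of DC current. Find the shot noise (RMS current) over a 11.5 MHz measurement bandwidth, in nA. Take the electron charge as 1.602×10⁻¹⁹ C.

7.63 nA

I_n = √(2qI·B)
2qI·B = 2 × 1.602×10⁻¹⁹ × 1.58×10⁻⁵ × 1.15×10⁷ = 5.82×10⁻¹⁷ A²
I_n = √(5.82×10⁻¹⁷) = 7.63×10⁻⁹ A = 7.63 nA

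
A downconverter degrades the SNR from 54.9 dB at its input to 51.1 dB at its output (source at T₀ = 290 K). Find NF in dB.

NF (dB) = SNR_in(dB) − SNR_out(dB) when the source is at T₀
NF = 54.9 − 51.1 = 3.8 dB

3.8 dB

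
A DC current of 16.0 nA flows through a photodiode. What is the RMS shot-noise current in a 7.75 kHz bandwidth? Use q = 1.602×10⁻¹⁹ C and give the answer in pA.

6.30 pA

I_n = √(2qI·B)
2qI·B = 2 × 1.602×10⁻¹⁹ × 1.60×10⁻⁸ × 7.75×10³ = 3.97×10⁻²³ A²
I_n = √(3.97×10⁻²³) = 6.30×10⁻¹² A = 6.30 pA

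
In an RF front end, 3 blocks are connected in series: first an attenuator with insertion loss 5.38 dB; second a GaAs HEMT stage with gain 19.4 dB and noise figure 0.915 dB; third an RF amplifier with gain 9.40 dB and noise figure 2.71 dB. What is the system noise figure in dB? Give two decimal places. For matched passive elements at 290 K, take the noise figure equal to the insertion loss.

Convert to linear (a loss of L dB is a gain of −L dB): F_i = 10^(NF_i/10), G_i = 10^(G_i,dB/10)
  Stage 1: F_1 = 10^(5.38/10) = 3.451, G_1 = 10^(−5.38/10) = 0.2897
  Stage 2: F_2 = 10^(0.915/10) = 1.235, G_2 = 10^(19.4/10) = 87.10
  Stage 3: F_3 = 10^(2.71/10) = 1.866, G_3 = 10^(9.40/10) = 8.710
Friis cascade:
  F = 3.451 + (1.235 − 1)/0.2897 + (1.866 − 1)/25.23 = 4.295
NF = 10 log₁₀(4.295) = 6.33 dB

6.33 dB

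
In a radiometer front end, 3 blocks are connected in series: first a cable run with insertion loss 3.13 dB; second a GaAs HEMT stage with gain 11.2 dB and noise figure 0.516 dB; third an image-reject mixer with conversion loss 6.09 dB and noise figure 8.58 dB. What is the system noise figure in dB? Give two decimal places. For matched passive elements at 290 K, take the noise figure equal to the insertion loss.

5.16 dB

Convert to linear (a loss of L dB is a gain of −L dB): F_i = 10^(NF_i/10), G_i = 10^(G_i,dB/10)
  Stage 1: F_1 = 10^(3.13/10) = 2.056, G_1 = 10^(−3.13/10) = 0.4864
  Stage 2: F_2 = 10^(0.516/10) = 1.126, G_2 = 10^(11.2/10) = 13.18
  Stage 3: F_3 = 10^(8.58/10) = 7.211, G_3 = 10^(−6.09/10) = 0.2460
Friis cascade:
  F = 2.056 + (1.126 − 1)/0.4864 + (7.211 − 1)/6.412 = 3.284
NF = 10 log₁₀(3.284) = 5.16 dB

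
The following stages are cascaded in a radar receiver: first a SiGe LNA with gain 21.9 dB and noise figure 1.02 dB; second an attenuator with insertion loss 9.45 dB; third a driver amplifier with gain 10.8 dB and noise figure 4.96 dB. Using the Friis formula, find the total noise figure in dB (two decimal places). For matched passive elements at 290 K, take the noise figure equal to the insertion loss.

Convert to linear (a loss of L dB is a gain of −L dB): F_i = 10^(NF_i/10), G_i = 10^(G_i,dB/10)
  Stage 1: F_1 = 10^(1.02/10) = 1.265, G_1 = 10^(21.9/10) = 154.9
  Stage 2: F_2 = 10^(9.45/10) = 8.810, G_2 = 10^(−9.45/10) = 0.1135
  Stage 3: F_3 = 10^(4.96/10) = 3.133, G_3 = 10^(10.8/10) = 12.02
Friis cascade:
  F = 1.265 + (8.810 − 1)/154.9 + (3.133 − 1)/17.58 = 1.437
NF = 10 log₁₀(1.437) = 1.57 dB

1.57 dB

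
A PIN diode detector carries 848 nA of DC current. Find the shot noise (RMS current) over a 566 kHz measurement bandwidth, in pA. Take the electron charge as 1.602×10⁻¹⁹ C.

I_n = √(2qI·B)
2qI·B = 2 × 1.602×10⁻¹⁹ × 8.48×10⁻⁷ × 5.66×10⁵ = 1.54×10⁻¹⁹ A²
I_n = √(1.54×10⁻¹⁹) = 3.92×10⁻¹⁰ A = 392 pA

392 pA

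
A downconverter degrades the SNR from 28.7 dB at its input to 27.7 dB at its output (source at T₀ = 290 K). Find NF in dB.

NF (dB) = SNR_in(dB) − SNR_out(dB) when the source is at T₀
NF = 28.7 − 27.7 = 1.0 dB

1.0 dB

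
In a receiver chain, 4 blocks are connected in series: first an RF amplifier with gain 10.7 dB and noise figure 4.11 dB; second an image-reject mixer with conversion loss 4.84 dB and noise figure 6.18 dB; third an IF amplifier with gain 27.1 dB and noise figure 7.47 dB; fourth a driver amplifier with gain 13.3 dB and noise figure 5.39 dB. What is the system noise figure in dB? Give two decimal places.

Convert to linear (a loss of L dB is a gain of −L dB): F_i = 10^(NF_i/10), G_i = 10^(G_i,dB/10)
  Stage 1: F_1 = 10^(4.11/10) = 2.576, G_1 = 10^(10.7/10) = 11.75
  Stage 2: F_2 = 10^(6.18/10) = 4.150, G_2 = 10^(−4.84/10) = 0.3281
  Stage 3: F_3 = 10^(7.47/10) = 5.585, G_3 = 10^(27.1/10) = 512.9
  Stage 4: F_4 = 10^(5.39/10) = 3.459, G_4 = 10^(13.3/10) = 21.38
Friis cascade:
  F = 2.576 + (4.150 − 1)/11.75 + (5.585 − 1)/3.855 + (3.459 − 1)/1977 = 4.035
NF = 10 log₁₀(4.035) = 6.06 dB

6.06 dB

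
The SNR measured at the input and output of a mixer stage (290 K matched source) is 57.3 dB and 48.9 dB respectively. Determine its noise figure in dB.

8.4 dB

NF (dB) = SNR_in(dB) − SNR_out(dB) when the source is at T₀
NF = 57.3 − 48.9 = 8.4 dB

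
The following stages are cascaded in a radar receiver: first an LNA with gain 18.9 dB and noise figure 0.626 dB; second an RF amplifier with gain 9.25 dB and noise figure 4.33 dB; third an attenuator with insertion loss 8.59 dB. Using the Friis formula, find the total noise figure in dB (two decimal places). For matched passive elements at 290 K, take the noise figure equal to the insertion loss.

Convert to linear (a loss of L dB is a gain of −L dB): F_i = 10^(NF_i/10), G_i = 10^(G_i,dB/10)
  Stage 1: F_1 = 10^(0.626/10) = 1.155, G_1 = 10^(18.9/10) = 77.62
  Stage 2: F_2 = 10^(4.33/10) = 2.710, G_2 = 10^(9.25/10) = 8.414
  Stage 3: F_3 = 10^(8.59/10) = 7.228, G_3 = 10^(−8.59/10) = 0.1384
Friis cascade:
  F = 1.155 + (2.710 − 1)/77.62 + (7.228 − 1)/653.1 = 1.187
NF = 10 log₁₀(1.187) = 0.74 dB

0.74 dB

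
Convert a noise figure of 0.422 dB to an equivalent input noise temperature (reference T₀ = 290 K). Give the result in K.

F = 10^(0.422/10) = 1.10205
T_e = (F − 1)·T₀ = (1.10205 − 1) × 290 = 29.6 K

29.6 K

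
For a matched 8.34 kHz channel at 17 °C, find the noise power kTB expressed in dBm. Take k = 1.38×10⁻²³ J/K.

−134.8 dBm

T = 17 °C + 273.15 = 290.15 K
P_n = kTB = 1.38×10⁻²³ × 290.15 × 8.34×10³ = 3.34×10⁻¹⁷ W
In dBm: 10 log₁₀(3.34×10⁻¹⁷ / 10⁻³) = −134.8 dBm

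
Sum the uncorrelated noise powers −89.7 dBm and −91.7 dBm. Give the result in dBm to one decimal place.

Convert to linear, add, convert back:
P₁ = 1.07×10⁻¹² W, P₂ = 6.76×10⁻¹³ W
P_tot = 1.75×10⁻¹² W → 10 log₁₀(P_tot / 10⁻³) = −87.6 dBm

−87.6 dBm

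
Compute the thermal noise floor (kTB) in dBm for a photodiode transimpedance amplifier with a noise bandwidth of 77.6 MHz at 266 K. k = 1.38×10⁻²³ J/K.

P_n = kTB = 1.38×10⁻²³ × 266 × 7.76×10⁷ = 2.85×10⁻¹³ W
In dBm: 10 log₁₀(2.85×10⁻¹³ / 10⁻³) = −95.5 dBm

−95.5 dBm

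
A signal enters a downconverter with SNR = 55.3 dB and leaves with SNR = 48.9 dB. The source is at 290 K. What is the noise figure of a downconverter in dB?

6.4 dB

NF (dB) = SNR_in(dB) − SNR_out(dB) when the source is at T₀
NF = 55.3 − 48.9 = 6.4 dB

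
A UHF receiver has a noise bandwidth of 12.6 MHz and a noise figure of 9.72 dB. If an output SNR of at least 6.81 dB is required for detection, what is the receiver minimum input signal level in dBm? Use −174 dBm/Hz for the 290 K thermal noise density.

Sensitivity = −174 + 10 log₁₀(B) + NF + SNR_min
= −174 + 71 + 9.72 + 6.81
= −86.47 dBm → −86.5 dBm

−86.5 dBm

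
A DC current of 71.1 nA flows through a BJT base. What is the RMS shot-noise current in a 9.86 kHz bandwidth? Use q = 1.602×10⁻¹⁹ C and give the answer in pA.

15.0 pA

I_n = √(2qI·B)
2qI·B = 2 × 1.602×10⁻¹⁹ × 7.11×10⁻⁸ × 9.86×10³ = 2.25×10⁻²² A²
I_n = √(2.25×10⁻²²) = 1.50×10⁻¹¹ A = 15.0 pA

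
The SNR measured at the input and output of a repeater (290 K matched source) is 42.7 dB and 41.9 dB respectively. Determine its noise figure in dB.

NF (dB) = SNR_in(dB) − SNR_out(dB) when the source is at T₀
NF = 42.7 − 41.9 = 0.8 dB

0.8 dB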